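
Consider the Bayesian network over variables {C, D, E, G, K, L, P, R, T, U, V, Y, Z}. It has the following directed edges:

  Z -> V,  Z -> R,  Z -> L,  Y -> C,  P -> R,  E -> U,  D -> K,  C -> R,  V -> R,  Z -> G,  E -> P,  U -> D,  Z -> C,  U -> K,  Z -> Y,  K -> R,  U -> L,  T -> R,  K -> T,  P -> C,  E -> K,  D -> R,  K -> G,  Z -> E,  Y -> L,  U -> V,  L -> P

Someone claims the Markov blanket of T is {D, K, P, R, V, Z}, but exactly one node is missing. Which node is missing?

C

A node's Markov blanket = Pa ∪ Ch ∪ (parents of Ch other than the node itself).
T has parent K.
Children of T: R.
Other parents of T's children:
  parents(R) \ {T} = {C, D, K, P, V, Z}.
MB(T) = {C, D, K, P, R, V, Z}.
Comparing with the claimed set, C is missing.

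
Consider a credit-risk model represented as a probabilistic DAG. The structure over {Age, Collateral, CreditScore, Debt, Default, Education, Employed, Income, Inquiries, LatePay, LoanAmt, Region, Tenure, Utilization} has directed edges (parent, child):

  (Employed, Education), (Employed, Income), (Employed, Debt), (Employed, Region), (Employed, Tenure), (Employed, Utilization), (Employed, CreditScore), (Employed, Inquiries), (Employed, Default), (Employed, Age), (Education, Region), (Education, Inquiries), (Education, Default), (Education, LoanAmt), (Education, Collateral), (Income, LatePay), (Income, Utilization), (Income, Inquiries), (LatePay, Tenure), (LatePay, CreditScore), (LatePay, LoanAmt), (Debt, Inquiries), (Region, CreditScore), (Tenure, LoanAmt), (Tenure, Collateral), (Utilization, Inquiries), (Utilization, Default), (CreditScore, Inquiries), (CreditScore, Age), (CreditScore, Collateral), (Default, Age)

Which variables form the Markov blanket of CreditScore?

{Age, Collateral, Debt, Default, Education, Employed, Income, Inquiries, LatePay, Region, Tenure, Utilization}

The Markov blanket of a node is its parents, its children, and the other parents of its children.
Parents of CreditScore: Employed, LatePay, Region.
CreditScore has children Age, Collateral, Inquiries.
Co-parents of CreditScore (other parents of its children):
  Inquiries: Debt, Education, Employed, Income, Utilization
  Age: Default, Employed
  Collateral: Education, Tenure
So the Markov blanket of CreditScore is {Age, Collateral, Debt, Default, Education, Employed, Income, Inquiries, LatePay, Region, Tenure, Utilization}.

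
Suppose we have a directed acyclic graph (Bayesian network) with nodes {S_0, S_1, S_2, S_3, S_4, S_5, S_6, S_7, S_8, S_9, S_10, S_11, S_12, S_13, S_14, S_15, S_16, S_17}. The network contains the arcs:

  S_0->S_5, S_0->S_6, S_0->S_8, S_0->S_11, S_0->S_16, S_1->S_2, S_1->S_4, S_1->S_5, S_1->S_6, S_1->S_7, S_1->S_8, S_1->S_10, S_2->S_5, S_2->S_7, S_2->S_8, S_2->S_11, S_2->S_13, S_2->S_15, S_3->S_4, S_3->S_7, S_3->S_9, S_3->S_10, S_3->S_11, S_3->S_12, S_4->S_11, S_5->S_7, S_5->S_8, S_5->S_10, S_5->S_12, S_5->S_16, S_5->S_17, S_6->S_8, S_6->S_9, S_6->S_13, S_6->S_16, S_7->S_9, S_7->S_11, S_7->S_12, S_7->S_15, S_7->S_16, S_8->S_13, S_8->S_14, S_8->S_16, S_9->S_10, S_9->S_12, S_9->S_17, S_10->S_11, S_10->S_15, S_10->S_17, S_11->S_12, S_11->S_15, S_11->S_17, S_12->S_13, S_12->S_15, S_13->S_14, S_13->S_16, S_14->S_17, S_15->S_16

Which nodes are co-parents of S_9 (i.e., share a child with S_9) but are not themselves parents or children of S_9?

{S_1, S_5, S_11, S_14}

Children of S_9: S_10, S_12, S_17.
  parents(S_10) \ {S_9} = {S_1, S_3, S_5}.
  S_12's other parents are S_3, S_5, S_7, S_11.
  S_17 also has parents S_5, S_10, S_11, S_14.
Excluding nodes already adjacent to S_9 (S_3, S_6, S_7, S_10, S_12, S_17), the co-parent-only contribution is {S_1, S_5, S_11, S_14}.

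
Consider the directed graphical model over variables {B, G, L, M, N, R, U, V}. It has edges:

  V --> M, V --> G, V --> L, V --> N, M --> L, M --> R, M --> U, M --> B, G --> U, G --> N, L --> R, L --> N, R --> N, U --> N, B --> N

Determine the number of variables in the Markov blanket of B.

B has child N.
Pa(B) = {M}.
Parents of each child, excluding B:
  parents(N) \ {B} = {G, L, R, U, V}.
MB(B) = {G, L, M, N, R, U, V}, which has 7 nodes.

7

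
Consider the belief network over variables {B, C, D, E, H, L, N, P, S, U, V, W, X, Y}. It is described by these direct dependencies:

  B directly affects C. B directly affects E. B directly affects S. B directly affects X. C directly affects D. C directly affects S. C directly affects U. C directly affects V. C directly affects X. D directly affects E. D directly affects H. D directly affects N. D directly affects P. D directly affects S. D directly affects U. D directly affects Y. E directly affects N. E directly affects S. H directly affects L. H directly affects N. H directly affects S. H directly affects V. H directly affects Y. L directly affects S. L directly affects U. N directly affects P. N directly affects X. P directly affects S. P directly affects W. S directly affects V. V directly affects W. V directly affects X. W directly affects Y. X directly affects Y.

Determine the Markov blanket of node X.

The Markov blanket of a node is its parents, its children, and the other parents of its children.
X's parents: B, C, N, V.
X has child Y.
For each child, the remaining parents (spouses of X):
  Y's other parents are D, H, W.
Taking the union gives {B, C, D, H, N, V, W, Y}.

{B, C, D, H, N, V, W, Y}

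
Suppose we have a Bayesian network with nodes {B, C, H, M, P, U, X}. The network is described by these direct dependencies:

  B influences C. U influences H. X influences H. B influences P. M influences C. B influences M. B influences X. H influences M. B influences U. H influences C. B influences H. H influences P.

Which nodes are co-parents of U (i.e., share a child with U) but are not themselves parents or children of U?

Children of U: H.
  H: B, X
Excluding nodes already adjacent to U (B, H), the co-parent-only contribution is {X}.

{X}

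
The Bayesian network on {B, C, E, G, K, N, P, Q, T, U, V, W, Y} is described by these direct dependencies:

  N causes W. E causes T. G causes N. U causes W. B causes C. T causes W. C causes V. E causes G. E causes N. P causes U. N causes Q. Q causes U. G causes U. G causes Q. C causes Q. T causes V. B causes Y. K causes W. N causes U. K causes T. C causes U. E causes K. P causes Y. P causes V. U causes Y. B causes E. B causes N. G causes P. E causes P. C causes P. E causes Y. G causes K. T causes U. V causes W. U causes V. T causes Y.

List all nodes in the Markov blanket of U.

Recall MB(v) = parents ∪ children ∪ spouses, where spouses are the other parents of v's children.
Ch(U) = {V, W, Y}.
U has parents C, G, N, P, Q, T.
For each child, the remaining parents (spouses of U):
  parents(V) \ {U} = {C, P, T}.
  W also has parents K, N, T, V.
  Y also has parents B, E, P, T.
MB(U) = {B, C, E, G, K, N, P, Q, T, V, W, Y}.

{B, C, E, G, K, N, P, Q, T, V, W, Y}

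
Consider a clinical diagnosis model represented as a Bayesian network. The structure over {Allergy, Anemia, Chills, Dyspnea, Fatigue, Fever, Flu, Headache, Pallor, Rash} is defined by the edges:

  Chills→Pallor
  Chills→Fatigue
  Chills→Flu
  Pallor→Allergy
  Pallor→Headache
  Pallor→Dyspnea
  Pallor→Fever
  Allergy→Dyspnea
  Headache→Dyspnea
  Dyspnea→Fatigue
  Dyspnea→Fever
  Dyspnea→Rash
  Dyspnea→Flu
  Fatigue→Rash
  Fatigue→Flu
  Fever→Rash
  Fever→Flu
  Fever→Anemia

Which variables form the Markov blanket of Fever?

{Anemia, Chills, Dyspnea, Fatigue, Flu, Pallor, Rash}

A node's Markov blanket = Pa ∪ Ch ∪ (parents of Ch other than the node itself).
Fever's parents: Dyspnea, Pallor.
Fever has children Anemia, Flu, Rash.
For each child, the remaining parents (spouses of Fever):
  parents(Rash) \ {Fever} = {Dyspnea, Fatigue}.
  parents(Flu) \ {Fever} = {Chills, Dyspnea, Fatigue}.
  Anemia: no additional parents.
MB(Fever) = {Anemia, Chills, Dyspnea, Fatigue, Flu, Pallor, Rash}.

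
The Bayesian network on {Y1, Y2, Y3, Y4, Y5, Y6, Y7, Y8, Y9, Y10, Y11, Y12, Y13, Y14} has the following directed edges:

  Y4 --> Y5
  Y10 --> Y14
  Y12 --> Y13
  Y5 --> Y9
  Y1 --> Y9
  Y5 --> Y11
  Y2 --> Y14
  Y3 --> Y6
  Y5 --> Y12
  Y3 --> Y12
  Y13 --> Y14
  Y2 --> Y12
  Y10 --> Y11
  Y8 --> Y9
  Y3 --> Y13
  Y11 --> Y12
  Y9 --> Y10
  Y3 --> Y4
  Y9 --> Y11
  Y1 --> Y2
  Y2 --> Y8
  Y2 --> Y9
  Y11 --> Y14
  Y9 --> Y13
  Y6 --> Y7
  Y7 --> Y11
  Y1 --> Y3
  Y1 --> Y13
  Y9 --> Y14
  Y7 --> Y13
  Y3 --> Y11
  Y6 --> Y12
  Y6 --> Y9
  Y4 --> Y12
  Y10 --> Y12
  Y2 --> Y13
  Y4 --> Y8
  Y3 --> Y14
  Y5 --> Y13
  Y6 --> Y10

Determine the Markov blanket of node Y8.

By definition, MB(Y8) is built from Y8's parents, Y8's children, and the co-parents of Y8.
Y8's parents: Y2, Y4.
Children of Y8: Y9.
For each child, the remaining parents (spouses of Y8):
  Y9's other parents are Y1, Y2, Y5, Y6.
Union: {Y2, Y4} ∪ {Y9} ∪ {Y1, Y2, Y5, Y6} = {Y1, Y2, Y4, Y5, Y6, Y9}.

{Y1, Y2, Y4, Y5, Y6, Y9}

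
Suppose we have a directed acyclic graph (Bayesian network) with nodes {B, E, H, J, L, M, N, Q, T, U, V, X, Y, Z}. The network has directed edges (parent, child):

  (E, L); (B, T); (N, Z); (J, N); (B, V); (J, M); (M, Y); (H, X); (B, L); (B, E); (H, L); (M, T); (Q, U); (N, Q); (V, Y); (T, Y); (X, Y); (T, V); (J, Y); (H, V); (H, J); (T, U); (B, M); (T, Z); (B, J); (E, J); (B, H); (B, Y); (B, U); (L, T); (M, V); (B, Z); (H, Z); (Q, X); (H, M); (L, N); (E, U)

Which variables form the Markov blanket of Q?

{B, E, H, N, T, U, X}

Recall MB(v) = parents ∪ children ∪ spouses, where spouses are the other parents of v's children.
Q has parent N.
Q has children U, X.
For each child, the remaining parents (spouses of Q):
  U: B, E, T
  X: H
So the Markov blanket of Q is {B, E, H, N, T, U, X}.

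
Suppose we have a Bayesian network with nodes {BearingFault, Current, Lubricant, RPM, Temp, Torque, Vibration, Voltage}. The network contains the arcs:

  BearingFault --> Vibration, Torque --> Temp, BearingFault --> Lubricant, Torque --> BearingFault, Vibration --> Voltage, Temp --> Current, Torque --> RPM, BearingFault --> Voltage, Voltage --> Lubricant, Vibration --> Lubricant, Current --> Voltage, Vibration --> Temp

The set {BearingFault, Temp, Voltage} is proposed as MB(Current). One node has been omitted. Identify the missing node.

Current has parent Temp.
Ch(Current) = {Voltage}.
Co-parents of Current (other parents of its children):
  parents(Voltage) \ {Current} = {BearingFault, Vibration}.
MB(Current) = {BearingFault, Temp, Vibration, Voltage}.
Comparing with the claimed set, Vibration is missing.

Vibration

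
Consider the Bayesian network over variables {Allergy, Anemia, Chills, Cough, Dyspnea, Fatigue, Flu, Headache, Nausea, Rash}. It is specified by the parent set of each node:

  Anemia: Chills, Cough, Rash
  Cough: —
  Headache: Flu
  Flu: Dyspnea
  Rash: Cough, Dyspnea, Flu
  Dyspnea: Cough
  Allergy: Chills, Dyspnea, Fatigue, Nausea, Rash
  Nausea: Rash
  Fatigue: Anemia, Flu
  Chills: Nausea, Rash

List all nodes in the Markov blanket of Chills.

{Allergy, Anemia, Cough, Dyspnea, Fatigue, Nausea, Rash}

Recall MB(v) = parents ∪ children ∪ spouses, where spouses are the other parents of v's children.
Parents of Chills: Nausea, Rash.
Ch(Chills) = {Allergy, Anemia}.
Parents of each child, excluding Chills:
  Anemia's other parents are Cough, Rash.
  parents(Allergy) \ {Chills} = {Dyspnea, Fatigue, Nausea, Rash}.
Union: {Nausea, Rash} ∪ {Allergy, Anemia} ∪ {Cough, Dyspnea, Fatigue, Nausea, Rash} = {Allergy, Anemia, Cough, Dyspnea, Fatigue, Nausea, Rash}.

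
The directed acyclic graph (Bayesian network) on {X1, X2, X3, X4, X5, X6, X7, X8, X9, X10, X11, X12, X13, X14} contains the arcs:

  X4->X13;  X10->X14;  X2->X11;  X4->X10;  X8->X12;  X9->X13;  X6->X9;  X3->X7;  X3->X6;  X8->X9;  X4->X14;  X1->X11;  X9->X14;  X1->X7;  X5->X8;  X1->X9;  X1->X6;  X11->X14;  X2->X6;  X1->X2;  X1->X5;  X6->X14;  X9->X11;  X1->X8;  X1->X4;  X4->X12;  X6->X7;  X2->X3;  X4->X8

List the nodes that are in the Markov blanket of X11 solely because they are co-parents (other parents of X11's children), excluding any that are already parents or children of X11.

{X4, X6, X10}

Children of X11: X14.
  X14: X4, X6, X9, X10
Excluding nodes already adjacent to X11 (X1, X2, X9, X14), the co-parent-only contribution is {X4, X6, X10}.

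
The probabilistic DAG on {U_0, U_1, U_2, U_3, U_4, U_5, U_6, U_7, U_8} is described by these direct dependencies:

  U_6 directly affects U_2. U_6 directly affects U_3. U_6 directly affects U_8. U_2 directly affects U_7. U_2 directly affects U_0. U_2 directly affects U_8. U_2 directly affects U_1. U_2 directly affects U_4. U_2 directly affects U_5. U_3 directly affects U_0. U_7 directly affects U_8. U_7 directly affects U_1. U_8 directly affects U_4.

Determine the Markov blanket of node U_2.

{U_0, U_1, U_3, U_4, U_5, U_6, U_7, U_8}

U_2's children: U_0, U_1, U_4, U_5, U_7, U_8.
U_2's parents: U_6.
Parents of each child, excluding U_2:
  U_7: —
  U_0: U_3
  U_8: U_6, U_7
  U_1: U_7
  U_4: U_8
  U_5: —
Taking the union gives {U_0, U_1, U_3, U_4, U_5, U_6, U_7, U_8}.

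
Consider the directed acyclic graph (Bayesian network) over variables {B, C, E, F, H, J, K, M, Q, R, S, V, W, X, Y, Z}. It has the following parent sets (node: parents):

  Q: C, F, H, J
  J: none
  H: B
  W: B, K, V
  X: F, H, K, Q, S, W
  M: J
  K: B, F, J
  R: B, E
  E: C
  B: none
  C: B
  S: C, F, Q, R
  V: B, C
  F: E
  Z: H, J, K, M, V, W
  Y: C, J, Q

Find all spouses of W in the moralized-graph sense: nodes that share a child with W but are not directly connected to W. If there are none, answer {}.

{F, H, J, M, Q, S}

Children of W: X, Z.
  X's other parents are F, H, K, Q, S.
  parents(Z) \ {W} = {H, J, K, M, V}.
Excluding nodes already adjacent to W (B, K, V, X, Z), the co-parent-only contribution is {F, H, J, M, Q, S}.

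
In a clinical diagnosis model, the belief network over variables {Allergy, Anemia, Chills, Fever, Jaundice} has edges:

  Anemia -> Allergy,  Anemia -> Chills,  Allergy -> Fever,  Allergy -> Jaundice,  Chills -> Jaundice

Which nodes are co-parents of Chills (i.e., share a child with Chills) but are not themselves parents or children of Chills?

Children of Chills: Jaundice.
  Jaundice: Allergy
Excluding nodes already adjacent to Chills (Anemia, Jaundice), the co-parent-only contribution is {Allergy}.

{Allergy}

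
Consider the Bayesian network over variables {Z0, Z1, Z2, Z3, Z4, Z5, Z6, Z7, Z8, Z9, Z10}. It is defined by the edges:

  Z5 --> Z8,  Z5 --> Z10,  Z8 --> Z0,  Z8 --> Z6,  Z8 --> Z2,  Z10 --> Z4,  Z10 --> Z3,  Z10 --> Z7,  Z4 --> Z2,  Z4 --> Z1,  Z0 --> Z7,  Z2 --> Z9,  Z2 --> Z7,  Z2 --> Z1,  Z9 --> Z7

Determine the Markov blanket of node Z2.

Z2's parents: Z4, Z8.
Z2's children: Z1, Z7, Z9.
Co-parents of Z2 (other parents of its children):
  Z9 has no other parent.
  Z7's other parents are Z0, Z9, Z10.
  parents(Z1) \ {Z2} = {Z4}.
MB(Z2) = {Z0, Z1, Z4, Z7, Z8, Z9, Z10}.

{Z0, Z1, Z4, Z7, Z8, Z9, Z10}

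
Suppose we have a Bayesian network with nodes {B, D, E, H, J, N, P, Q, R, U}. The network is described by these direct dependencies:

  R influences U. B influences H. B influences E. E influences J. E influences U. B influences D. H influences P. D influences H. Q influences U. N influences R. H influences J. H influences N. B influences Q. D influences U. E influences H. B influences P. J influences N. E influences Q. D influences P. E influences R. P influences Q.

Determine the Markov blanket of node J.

A node's Markov blanket = Pa ∪ Ch ∪ (parents of Ch other than the node itself).
J has parents E, H.
Children of J: N.
Other parents of J's children:
  parents(N) \ {J} = {H}.
Taking the union gives {E, H, N}.

{E, H, N}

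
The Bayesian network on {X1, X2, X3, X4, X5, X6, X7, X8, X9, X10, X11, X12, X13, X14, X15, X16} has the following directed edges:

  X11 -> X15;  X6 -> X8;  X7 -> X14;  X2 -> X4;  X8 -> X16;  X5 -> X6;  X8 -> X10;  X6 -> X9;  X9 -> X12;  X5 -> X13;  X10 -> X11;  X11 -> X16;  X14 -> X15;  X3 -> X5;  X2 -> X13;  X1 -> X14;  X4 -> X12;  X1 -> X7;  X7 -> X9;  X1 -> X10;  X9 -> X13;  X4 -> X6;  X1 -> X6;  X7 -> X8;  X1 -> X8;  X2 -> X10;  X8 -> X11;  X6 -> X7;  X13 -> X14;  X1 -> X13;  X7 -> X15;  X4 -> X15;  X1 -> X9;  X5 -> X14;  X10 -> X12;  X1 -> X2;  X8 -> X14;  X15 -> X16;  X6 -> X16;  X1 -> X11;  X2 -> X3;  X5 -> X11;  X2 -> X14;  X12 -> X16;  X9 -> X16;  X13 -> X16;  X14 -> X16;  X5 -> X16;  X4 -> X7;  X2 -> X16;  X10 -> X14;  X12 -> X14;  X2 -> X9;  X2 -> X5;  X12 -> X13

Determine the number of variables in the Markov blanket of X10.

A node's Markov blanket = Pa ∪ Ch ∪ (parents of Ch other than the node itself).
X10's parents: X1, X2, X8.
X10 has children X11, X12, X14.
For each child, the remaining parents (spouses of X10):
  X11 also has parents X1, X5, X8.
  X12's other parents are X4, X9.
  X14's other parents are X1, X2, X5, X7, X8, X12, X13.
MB(X10) = {X1, X2, X4, X5, X7, X8, X9, X11, X12, X13, X14}, which has 11 nodes.

11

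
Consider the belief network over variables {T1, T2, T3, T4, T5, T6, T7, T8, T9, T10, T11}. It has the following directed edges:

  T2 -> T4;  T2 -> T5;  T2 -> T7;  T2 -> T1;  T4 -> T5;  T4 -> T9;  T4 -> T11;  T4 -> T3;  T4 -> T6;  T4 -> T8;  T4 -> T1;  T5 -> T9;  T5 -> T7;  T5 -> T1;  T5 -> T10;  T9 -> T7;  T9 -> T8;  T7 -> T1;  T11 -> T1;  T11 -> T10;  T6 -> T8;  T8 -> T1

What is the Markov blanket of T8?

T8 has parents T4, T6, T9.
T8 has child T1.
Other parents of T8's children:
  parents(T1) \ {T8} = {T2, T4, T5, T7, T11}.
Taking the union gives {T1, T2, T4, T5, T6, T7, T9, T11}.

{T1, T2, T4, T5, T6, T7, T9, T11}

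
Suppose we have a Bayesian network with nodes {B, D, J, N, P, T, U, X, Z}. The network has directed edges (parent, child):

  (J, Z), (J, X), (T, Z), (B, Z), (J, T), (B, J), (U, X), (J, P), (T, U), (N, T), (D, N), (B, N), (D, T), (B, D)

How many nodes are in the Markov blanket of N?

Recall MB(v) = parents ∪ children ∪ spouses, where spouses are the other parents of v's children.
N has child T.
Pa(N) = {B, D}.
Other parents of N's children:
  T: D, J
MB(N) = {B, D, J, T}, which has 4 nodes.

4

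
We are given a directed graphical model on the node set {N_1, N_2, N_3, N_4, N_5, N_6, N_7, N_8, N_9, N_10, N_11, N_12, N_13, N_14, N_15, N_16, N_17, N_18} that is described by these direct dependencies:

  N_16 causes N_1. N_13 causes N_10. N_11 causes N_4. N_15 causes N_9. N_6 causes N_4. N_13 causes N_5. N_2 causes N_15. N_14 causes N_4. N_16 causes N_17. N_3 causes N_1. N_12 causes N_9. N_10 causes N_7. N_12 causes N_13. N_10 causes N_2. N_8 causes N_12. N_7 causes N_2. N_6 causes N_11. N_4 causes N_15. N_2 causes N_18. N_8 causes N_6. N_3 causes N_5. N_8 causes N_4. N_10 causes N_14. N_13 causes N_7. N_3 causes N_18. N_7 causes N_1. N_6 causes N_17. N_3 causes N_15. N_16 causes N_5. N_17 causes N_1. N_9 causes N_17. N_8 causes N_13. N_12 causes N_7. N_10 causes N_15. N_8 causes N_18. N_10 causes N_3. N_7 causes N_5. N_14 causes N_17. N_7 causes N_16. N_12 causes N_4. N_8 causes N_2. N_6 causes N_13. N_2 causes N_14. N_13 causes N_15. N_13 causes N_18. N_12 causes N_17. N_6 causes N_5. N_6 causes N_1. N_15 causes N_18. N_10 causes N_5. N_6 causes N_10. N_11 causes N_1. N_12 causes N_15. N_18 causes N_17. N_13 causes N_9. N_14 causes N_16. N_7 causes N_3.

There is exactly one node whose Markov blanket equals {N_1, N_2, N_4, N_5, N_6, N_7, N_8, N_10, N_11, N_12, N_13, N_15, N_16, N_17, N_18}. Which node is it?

The target node must have every member of {N_1, N_2, N_4, N_5, N_6, N_7, N_8, N_10, N_11, N_12, N_13, N_15, N_16, N_17, N_18} as a parent, child, or co-parent, and no others.
Parents of N_3: N_7, N_10; children: N_1, N_5, N_15, N_18; co-parents: N_2, N_4, N_6, N_7, N_8, N_10, N_11, N_12, N_13, N_15, N_16, N_17.
These exactly cover the given set, so the node is N_3.

N_3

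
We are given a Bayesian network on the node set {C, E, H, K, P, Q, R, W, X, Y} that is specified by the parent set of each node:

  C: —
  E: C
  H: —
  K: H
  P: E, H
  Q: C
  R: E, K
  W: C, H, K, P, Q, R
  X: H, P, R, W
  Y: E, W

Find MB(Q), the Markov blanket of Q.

{C, H, K, P, R, W}

Q has parent C.
Q's children: W.
Co-parents of Q (other parents of its children):
  W also has parents C, H, K, P, R.
Union: {C} ∪ {W} ∪ {C, H, K, P, R} = {C, H, K, P, R, W}.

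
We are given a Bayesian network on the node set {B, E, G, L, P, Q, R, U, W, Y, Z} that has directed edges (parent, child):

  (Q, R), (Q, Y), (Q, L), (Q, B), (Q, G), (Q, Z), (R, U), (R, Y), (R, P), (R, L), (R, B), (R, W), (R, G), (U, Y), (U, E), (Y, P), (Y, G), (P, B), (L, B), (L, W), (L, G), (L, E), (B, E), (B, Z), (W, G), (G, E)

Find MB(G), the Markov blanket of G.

Pa(G) = {L, Q, R, W, Y}.
Ch(G) = {E}.
Co-parents of G (other parents of its children):
  E: B, L, U
So the Markov blanket of G is {B, E, L, Q, R, U, W, Y}.

{B, E, L, Q, R, U, W, Y}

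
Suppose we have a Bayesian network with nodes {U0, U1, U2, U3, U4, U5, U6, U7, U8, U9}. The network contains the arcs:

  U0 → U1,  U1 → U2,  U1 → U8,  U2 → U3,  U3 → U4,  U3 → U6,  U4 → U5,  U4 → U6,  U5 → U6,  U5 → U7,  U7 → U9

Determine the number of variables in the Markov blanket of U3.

The Markov blanket of a node is its parents, its children, and the other parents of its children.
U3 has parent U2.
Ch(U3) = {U4, U6}.
For each child, the remaining parents (spouses of U3):
  U4 has no other parent.
  U6 also has parents U4, U5.
MB(U3) = {U2, U4, U5, U6}, which has 4 nodes.

4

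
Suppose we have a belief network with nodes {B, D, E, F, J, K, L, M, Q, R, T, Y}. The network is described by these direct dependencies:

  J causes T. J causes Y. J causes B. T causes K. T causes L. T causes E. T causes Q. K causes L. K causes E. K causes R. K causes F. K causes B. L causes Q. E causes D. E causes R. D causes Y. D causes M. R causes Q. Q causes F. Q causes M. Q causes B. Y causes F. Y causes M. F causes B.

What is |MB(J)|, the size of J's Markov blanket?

By definition, MB(J) is built from J's parents, J's children, and the co-parents of J.
J's parents: none.
J has children B, T, Y.
Other parents of J's children:
  T has no other parent.
  Y also has parent D.
  B also has parents F, K, Q.
MB(J) = {B, D, F, K, Q, T, Y}, which has 7 nodes.

7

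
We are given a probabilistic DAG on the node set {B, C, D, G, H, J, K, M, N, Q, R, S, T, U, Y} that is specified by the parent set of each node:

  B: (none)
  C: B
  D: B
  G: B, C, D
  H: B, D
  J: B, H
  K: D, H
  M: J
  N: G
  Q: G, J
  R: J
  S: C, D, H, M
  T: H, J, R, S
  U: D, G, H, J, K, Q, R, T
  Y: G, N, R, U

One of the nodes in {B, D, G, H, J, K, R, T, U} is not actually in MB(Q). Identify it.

The Markov blanket of a node is its parents, its children, and the other parents of its children.
Q has parents G, J.
Ch(Q) = {U}.
Co-parents of Q (other parents of its children):
  U also has parents D, G, H, J, K, R, T.
MB(Q) = {D, G, H, J, K, R, T, U}.
B is neither a parent, child, nor co-parent of Q, so it does not belong.

B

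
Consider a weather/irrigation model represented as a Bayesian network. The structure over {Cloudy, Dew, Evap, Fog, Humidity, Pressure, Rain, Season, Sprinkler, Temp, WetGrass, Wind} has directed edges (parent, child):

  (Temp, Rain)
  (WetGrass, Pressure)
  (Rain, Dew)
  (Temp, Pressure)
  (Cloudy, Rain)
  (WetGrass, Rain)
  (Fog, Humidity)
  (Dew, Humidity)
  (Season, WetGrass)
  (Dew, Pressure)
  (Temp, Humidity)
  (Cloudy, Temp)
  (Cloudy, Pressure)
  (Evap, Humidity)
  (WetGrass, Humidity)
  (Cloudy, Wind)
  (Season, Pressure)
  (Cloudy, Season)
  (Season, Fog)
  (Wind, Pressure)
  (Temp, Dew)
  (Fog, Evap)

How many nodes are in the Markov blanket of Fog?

Recall MB(v) = parents ∪ children ∪ spouses, where spouses are the other parents of v's children.
Fog has children Evap, Humidity.
Pa(Fog) = {Season}.
Parents of each child, excluding Fog:
  Evap: no additional parents.
  Humidity also has parents Dew, Evap, Temp, WetGrass.
MB(Fog) = {Dew, Evap, Humidity, Season, Temp, WetGrass}, which has 6 nodes.

6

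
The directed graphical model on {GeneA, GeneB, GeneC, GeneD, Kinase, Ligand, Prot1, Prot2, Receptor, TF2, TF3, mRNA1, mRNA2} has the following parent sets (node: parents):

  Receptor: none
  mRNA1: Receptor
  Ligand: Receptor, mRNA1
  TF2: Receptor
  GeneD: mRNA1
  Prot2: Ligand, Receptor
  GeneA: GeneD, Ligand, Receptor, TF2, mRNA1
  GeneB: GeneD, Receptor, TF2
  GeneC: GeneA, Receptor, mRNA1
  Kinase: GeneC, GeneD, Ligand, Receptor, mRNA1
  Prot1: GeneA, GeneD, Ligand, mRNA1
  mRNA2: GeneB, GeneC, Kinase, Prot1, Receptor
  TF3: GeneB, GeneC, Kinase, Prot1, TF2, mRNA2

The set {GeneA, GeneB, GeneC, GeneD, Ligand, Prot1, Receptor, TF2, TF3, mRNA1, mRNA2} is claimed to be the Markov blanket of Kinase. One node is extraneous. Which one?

GeneA

Children of Kinase: TF3, mRNA2.
Pa(Kinase) = {GeneC, GeneD, Ligand, Receptor, mRNA1}.
Parents of each child, excluding Kinase:
  mRNA2: GeneB, GeneC, Prot1, Receptor
  TF3: GeneB, GeneC, Prot1, TF2, mRNA2
MB(Kinase) = {GeneB, GeneC, GeneD, Ligand, Prot1, Receptor, TF2, TF3, mRNA1, mRNA2}.
GeneA is neither a parent, child, nor co-parent of Kinase, so it does not belong.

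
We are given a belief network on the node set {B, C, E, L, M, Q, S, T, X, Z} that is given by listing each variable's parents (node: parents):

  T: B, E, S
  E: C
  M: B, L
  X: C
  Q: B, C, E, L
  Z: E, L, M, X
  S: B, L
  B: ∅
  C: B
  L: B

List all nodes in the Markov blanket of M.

Recall MB(v) = parents ∪ children ∪ spouses, where spouses are the other parents of v's children.
Ch(M) = {Z}.
Parents of M: B, L.
Co-parents of M (other parents of its children):
  parents(Z) \ {M} = {E, L, X}.
Taking the union gives {B, E, L, X, Z}.

{B, E, L, X, Z}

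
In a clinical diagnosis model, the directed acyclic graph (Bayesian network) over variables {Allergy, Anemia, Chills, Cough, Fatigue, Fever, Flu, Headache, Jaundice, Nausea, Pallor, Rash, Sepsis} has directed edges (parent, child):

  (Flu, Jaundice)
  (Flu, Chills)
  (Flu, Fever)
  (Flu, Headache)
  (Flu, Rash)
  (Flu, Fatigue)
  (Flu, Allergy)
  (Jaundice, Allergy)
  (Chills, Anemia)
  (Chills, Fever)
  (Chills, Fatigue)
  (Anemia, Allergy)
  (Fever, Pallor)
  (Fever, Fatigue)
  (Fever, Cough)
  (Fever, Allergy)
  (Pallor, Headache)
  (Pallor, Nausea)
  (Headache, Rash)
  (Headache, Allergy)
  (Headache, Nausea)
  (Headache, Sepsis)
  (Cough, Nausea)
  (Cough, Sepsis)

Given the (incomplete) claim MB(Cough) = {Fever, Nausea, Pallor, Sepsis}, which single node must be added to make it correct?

Headache

Cough's children: Nausea, Sepsis.
Pa(Cough) = {Fever}.
Other parents of Cough's children:
  parents(Nausea) \ {Cough} = {Headache, Pallor}.
  Sepsis also has parent Headache.
MB(Cough) = {Fever, Headache, Nausea, Pallor, Sepsis}.
Comparing with the claimed set, Headache is missing.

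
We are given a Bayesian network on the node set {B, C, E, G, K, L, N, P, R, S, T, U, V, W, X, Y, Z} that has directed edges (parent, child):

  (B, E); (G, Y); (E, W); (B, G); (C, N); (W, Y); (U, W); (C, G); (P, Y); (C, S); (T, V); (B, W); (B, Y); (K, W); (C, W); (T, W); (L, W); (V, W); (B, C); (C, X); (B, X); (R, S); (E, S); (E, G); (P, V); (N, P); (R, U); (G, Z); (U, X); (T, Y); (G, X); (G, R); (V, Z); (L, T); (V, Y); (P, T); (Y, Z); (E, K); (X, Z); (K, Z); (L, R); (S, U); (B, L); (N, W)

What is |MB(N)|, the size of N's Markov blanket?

10

N has parent C.
Children of N: P, W.
Other parents of N's children:
  P: —
  W: B, C, E, K, L, T, U, V
MB(N) = {B, C, E, K, L, P, T, U, V, W}, which has 10 nodes.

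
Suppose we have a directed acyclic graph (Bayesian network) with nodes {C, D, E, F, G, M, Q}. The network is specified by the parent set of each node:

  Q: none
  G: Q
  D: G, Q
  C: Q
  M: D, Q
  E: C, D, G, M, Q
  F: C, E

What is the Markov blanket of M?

A node's Markov blanket = Pa ∪ Ch ∪ (parents of Ch other than the node itself).
Children of M: E.
M's parents: D, Q.
Parents of each child, excluding M:
  E: C, D, G, Q
So the Markov blanket of M is {C, D, E, G, Q}.

{C, D, E, G, Q}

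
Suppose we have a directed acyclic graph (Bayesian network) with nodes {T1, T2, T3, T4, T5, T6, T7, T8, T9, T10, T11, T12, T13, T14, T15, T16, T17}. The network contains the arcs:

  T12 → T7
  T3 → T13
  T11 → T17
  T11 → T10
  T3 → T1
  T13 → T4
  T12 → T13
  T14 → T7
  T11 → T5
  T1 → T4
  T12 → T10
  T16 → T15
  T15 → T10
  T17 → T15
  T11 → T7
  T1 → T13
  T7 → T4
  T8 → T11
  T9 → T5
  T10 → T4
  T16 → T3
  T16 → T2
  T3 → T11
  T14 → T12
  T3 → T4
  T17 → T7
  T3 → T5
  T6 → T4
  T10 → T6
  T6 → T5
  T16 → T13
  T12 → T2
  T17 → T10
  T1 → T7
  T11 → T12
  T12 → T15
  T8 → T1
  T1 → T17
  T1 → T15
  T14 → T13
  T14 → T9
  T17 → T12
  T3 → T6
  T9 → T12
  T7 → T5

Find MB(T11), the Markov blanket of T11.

By definition, MB(T11) is built from T11's parents, T11's children, and the co-parents of T11.
Ch(T11) = {T5, T7, T10, T12, T17}.
T11 has parents T3, T8.
Parents of each child, excluding T11:
  T17: T1
  T12: T9, T14, T17
  T10: T12, T15, T17
  T7: T1, T12, T14, T17
  T5: T3, T6, T7, T9
MB(T11) = {T1, T3, T5, T6, T7, T8, T9, T10, T12, T14, T15, T17}.

{T1, T3, T5, T6, T7, T8, T9, T10, T12, T14, T15, T17}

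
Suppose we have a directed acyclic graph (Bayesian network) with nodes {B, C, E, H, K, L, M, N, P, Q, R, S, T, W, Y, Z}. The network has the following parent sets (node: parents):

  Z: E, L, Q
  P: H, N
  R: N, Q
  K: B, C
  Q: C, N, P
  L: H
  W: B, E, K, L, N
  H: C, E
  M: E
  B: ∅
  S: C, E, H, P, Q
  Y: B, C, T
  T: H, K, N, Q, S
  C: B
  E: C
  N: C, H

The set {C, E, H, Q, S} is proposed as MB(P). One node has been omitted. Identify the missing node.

N

Parents of P: H, N.
Ch(P) = {Q, S}.
For each child, the remaining parents (spouses of P):
  parents(Q) \ {P} = {C, N}.
  S's other parents are C, E, H, Q.
MB(P) = {C, E, H, N, Q, S}.
Comparing with the claimed set, N is missing.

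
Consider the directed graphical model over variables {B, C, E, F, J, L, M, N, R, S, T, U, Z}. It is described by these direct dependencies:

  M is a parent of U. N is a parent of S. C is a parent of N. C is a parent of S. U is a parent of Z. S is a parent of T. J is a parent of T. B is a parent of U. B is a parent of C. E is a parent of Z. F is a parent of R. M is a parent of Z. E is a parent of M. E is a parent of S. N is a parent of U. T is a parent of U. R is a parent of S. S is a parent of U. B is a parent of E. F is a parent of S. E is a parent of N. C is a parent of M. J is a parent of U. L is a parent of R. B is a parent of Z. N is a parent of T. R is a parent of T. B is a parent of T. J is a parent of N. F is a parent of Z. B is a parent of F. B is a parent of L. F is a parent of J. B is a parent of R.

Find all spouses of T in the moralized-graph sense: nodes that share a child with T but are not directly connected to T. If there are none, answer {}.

Children of T: U.
  parents(U) \ {T} = {B, J, M, N, S}.
Excluding nodes already adjacent to T (B, J, N, R, S, U), the co-parent-only contribution is {M}.

{M}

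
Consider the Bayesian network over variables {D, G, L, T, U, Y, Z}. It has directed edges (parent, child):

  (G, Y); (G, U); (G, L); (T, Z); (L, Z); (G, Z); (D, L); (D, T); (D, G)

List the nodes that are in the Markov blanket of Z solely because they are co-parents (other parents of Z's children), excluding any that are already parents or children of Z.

{}

Z has no children, so it has no co-parents. The set is empty.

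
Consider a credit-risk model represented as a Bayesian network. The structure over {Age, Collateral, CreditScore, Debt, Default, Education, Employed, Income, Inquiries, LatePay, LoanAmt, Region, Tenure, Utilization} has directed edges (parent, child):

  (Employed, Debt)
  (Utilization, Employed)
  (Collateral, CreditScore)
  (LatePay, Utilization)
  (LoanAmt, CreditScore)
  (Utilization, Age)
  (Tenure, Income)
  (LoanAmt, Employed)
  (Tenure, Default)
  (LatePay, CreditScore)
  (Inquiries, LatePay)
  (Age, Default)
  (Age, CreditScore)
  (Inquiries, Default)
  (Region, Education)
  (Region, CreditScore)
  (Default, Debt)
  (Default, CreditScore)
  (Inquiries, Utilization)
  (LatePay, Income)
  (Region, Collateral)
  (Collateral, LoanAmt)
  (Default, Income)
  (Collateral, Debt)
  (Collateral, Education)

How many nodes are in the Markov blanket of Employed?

Employed's children: Debt.
Employed has parents LoanAmt, Utilization.
Other parents of Employed's children:
  Debt: Collateral, Default
MB(Employed) = {Collateral, Debt, Default, LoanAmt, Utilization}, which has 5 nodes.

5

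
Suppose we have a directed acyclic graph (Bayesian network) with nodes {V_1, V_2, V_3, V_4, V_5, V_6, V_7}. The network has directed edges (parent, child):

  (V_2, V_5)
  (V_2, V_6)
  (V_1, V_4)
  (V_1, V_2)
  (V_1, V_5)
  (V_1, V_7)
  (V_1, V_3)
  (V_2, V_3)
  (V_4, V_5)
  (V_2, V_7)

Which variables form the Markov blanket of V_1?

The Markov blanket of a node is its parents, its children, and the other parents of its children.
Pa(V_1) = {}.
Children of V_1: V_2, V_3, V_4, V_5, V_7.
Co-parents of V_1 (other parents of its children):
  V_2: no additional parents.
  V_3's other parent is V_2.
  V_4 has no other parent.
  V_5 also has parents V_2, V_4.
  parents(V_7) \ {V_1} = {V_2}.
Union: {} ∪ {V_2, V_3, V_4, V_5, V_7} ∪ {V_2, V_4} = {V_2, V_3, V_4, V_5, V_7}.

{V_2, V_3, V_4, V_5, V_7}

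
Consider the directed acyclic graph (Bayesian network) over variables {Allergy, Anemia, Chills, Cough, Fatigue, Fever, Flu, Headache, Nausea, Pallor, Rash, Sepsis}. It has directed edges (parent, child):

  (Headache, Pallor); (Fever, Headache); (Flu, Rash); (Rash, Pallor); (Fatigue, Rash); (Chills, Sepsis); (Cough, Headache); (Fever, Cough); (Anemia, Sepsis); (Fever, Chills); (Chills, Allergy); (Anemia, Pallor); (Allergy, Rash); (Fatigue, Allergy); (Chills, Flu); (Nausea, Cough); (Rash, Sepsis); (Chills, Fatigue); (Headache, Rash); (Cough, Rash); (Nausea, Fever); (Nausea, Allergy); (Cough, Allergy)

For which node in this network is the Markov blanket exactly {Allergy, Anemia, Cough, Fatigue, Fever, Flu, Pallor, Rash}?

The target node must have every member of {Allergy, Anemia, Cough, Fatigue, Fever, Flu, Pallor, Rash} as a parent, child, or co-parent, and no others.
Parents of Headache: Cough, Fever; children: Pallor, Rash; co-parents: Allergy, Anemia, Cough, Fatigue, Flu, Rash.
These exactly cover the given set, so the node is Headache.

Headache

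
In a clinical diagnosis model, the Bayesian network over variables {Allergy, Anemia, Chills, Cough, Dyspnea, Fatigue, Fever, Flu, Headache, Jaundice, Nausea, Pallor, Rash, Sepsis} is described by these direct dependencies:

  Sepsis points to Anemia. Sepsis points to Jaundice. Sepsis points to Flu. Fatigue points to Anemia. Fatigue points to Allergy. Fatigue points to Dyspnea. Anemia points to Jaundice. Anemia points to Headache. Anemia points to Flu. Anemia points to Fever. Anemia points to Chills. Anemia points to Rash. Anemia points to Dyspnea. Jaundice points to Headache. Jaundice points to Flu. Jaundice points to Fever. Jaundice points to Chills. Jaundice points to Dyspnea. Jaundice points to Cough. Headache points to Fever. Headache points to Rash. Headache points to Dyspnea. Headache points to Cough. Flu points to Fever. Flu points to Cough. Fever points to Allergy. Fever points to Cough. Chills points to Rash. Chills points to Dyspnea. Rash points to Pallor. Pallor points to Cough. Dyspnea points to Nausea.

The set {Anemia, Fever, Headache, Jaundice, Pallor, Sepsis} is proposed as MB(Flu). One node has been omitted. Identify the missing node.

The Markov blanket of a node is its parents, its children, and the other parents of its children.
Flu has children Cough, Fever.
Pa(Flu) = {Anemia, Jaundice, Sepsis}.
Co-parents of Flu (other parents of its children):
  Fever's other parents are Anemia, Headache, Jaundice.
  parents(Cough) \ {Flu} = {Fever, Headache, Jaundice, Pallor}.
MB(Flu) = {Anemia, Cough, Fever, Headache, Jaundice, Pallor, Sepsis}.
Comparing with the claimed set, Cough is missing.

Cough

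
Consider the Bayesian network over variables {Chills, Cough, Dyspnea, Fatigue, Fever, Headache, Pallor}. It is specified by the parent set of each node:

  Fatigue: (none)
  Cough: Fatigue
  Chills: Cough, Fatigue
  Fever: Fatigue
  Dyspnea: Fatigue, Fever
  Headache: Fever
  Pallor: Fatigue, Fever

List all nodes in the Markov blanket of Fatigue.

{Chills, Cough, Dyspnea, Fever, Pallor}

Fatigue's children: Chills, Cough, Dyspnea, Fever, Pallor.
Fatigue has no parents.
For each child, the remaining parents (spouses of Fatigue):
  Cough has no other parent.
  Chills also has parent Cough.
  Fever has no other parent.
  Dyspnea's other parent is Fever.
  Pallor's other parent is Fever.
MB(Fatigue) = {Chills, Cough, Dyspnea, Fever, Pallor}.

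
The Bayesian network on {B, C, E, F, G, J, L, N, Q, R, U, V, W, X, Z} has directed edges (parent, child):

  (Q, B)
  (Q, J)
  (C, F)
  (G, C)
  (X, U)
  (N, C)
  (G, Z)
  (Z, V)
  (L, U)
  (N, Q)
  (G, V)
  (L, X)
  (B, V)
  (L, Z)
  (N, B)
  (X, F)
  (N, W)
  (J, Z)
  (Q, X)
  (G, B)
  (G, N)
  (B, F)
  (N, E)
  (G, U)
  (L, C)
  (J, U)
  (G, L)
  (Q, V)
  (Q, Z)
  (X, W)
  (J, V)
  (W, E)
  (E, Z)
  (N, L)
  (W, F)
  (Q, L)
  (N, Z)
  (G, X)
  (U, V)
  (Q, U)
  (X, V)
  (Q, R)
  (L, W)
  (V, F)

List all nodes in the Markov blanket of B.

{C, F, G, J, N, Q, U, V, W, X, Z}

Ch(B) = {F, V}.
Parents of B: G, N, Q.
Parents of each child, excluding B:
  V also has parents G, J, Q, U, X, Z.
  parents(F) \ {B} = {C, V, W, X}.
MB(B) = {C, F, G, J, N, Q, U, V, W, X, Z}.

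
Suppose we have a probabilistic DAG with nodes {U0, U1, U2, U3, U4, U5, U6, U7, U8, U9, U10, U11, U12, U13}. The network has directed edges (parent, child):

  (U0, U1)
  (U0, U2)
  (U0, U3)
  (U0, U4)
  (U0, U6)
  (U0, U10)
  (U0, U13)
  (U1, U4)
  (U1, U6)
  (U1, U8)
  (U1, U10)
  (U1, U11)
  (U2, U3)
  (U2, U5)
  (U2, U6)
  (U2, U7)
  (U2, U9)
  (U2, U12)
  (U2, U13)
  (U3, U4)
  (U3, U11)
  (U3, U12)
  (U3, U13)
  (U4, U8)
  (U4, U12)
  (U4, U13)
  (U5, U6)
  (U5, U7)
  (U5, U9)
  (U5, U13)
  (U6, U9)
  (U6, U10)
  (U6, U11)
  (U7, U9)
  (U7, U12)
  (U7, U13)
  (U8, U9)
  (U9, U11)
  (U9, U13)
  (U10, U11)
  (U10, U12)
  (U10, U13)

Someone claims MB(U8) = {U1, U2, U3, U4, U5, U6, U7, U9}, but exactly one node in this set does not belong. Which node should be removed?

Recall MB(v) = parents ∪ children ∪ spouses, where spouses are the other parents of v's children.
Pa(U8) = {U1, U4}.
Children of U8: U9.
Co-parents of U8 (other parents of its children):
  U9's other parents are U2, U5, U6, U7.
MB(U8) = {U1, U2, U4, U5, U6, U7, U9}.
U3 is neither a parent, child, nor co-parent of U8, so it does not belong.

U3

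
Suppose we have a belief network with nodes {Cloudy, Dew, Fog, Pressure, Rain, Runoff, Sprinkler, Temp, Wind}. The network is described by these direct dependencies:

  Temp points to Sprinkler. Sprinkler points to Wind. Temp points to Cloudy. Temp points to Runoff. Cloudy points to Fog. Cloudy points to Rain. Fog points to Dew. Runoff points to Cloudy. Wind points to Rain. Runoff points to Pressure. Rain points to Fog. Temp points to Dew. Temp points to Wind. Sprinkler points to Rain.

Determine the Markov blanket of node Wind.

{Cloudy, Rain, Sprinkler, Temp}

By definition, MB(Wind) is built from Wind's parents, Wind's children, and the co-parents of Wind.
Ch(Wind) = {Rain}.
Wind's parents: Sprinkler, Temp.
Parents of each child, excluding Wind:
  Rain also has parents Cloudy, Sprinkler.
So the Markov blanket of Wind is {Cloudy, Rain, Sprinkler, Temp}.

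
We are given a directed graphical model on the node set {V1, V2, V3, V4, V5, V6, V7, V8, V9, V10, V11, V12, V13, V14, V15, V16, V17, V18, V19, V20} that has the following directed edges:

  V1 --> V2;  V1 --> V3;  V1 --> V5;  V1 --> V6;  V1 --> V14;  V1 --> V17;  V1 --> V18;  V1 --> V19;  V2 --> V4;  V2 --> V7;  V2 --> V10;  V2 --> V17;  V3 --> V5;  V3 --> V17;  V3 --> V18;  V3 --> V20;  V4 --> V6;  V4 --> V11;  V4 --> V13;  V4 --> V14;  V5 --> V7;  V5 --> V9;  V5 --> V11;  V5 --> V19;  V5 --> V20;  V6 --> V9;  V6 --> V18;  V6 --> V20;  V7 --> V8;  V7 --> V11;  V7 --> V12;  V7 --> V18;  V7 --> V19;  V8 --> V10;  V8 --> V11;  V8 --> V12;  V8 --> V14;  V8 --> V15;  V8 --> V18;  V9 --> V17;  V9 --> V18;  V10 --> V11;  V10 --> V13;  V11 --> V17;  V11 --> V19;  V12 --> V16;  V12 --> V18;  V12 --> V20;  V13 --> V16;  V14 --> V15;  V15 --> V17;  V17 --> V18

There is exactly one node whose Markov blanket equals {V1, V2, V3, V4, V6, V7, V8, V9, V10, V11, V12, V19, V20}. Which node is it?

The target node must have every member of {V1, V2, V3, V4, V6, V7, V8, V9, V10, V11, V12, V19, V20} as a parent, child, or co-parent, and no others.
Parents of V5: V1, V3; children: V7, V9, V11, V19, V20; co-parents: V1, V2, V3, V4, V6, V7, V8, V10, V11, V12.
These exactly cover the given set, so the node is V5.

V5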